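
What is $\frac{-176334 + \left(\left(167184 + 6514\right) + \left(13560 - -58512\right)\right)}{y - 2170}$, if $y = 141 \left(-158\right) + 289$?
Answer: $- \frac{69436}{24159} \approx -2.8741$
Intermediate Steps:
$y = -21989$ ($y = -22278 + 289 = -21989$)
$\frac{-176334 + \left(\left(167184 + 6514\right) + \left(13560 - -58512\right)\right)}{y - 2170} = \frac{-176334 + \left(\left(167184 + 6514\right) + \left(13560 - -58512\right)\right)}{-21989 - 2170} = \frac{-176334 + \left(173698 + \left(13560 + 58512\right)\right)}{-24159} = \left(-176334 + \left(173698 + 72072\right)\right) \left(- \frac{1}{24159}\right) = \left(-176334 + 245770\right) \left(- \frac{1}{24159}\right) = 69436 \left(- \frac{1}{24159}\right) = - \frac{69436}{24159}$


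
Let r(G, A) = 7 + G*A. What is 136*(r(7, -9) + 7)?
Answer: -6664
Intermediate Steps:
r(G, A) = 7 + A*G
136*(r(7, -9) + 7) = 136*((7 - 9*7) + 7) = 136*((7 - 63) + 7) = 136*(-56 + 7) = 136*(-49) = -6664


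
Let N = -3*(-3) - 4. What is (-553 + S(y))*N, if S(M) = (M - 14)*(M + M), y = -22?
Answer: 5155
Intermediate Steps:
S(M) = 2*M*(-14 + M) (S(M) = (-14 + M)*(2*M) = 2*M*(-14 + M))
N = 5 (N = 9 - 4 = 5)
(-553 + S(y))*N = (-553 + 2*(-22)*(-14 - 22))*5 = (-553 + 2*(-22)*(-36))*5 = (-553 + 1584)*5 = 1031*5 = 5155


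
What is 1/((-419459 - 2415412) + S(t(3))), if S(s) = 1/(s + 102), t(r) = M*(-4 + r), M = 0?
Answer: -102/289156841 ≈ -3.5275e-7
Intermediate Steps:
t(r) = 0 (t(r) = 0*(-4 + r) = 0)
S(s) = 1/(102 + s)
1/((-419459 - 2415412) + S(t(3))) = 1/((-419459 - 2415412) + 1/(102 + 0)) = 1/(-2834871 + 1/102) = 1/(-289156841/102) = -102/289156841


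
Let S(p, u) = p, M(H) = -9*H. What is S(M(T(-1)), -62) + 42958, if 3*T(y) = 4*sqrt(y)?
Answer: 42958 - 12*I ≈ 42958.0 - 12.0*I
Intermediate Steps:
T(y) = 4*sqrt(y)/3 (T(y) = (4*sqrt(y))/3 = 4*sqrt(y)/3)
S(M(T(-1)), -62) + 42958 = -12*sqrt(-1) + 42958 = -12*I + 42958 = 42958 - 12*I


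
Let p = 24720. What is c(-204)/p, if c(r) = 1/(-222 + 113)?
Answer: -1/2694480 ≈ -3.7113e-7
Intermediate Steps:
c(r) = -1/109 (c(r) = 1/(-109) = -1/109)
c(-204)/p = -1/109/24720 = -1/109*1/24720 = -1/2694480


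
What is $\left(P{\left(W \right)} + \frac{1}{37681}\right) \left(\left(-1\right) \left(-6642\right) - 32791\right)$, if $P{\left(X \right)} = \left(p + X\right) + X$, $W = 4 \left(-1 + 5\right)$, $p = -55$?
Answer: $\frac{22662344638}{37681} \approx 6.0143 \cdot 10^{5}$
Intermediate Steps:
$W = 16$ ($W = 4 \cdot 4 = 16$)
$P{\left(X \right)} = -55 + 2 X$ ($P{\left(X \right)} = \left(-55 + X\right) + X = -55 + 2 X$)
$\left(P{\left(W \right)} + \frac{1}{37681}\right) \left(\left(-1\right) \left(-6642\right) - 32791\right) = \left(\left(-55 + 2 \cdot 16\right) + \frac{1}{37681}\right) \left(\left(-1\right) \left(-6642\right) - 32791\right) = \left(\left(-55 + 32\right) + \frac{1}{37681}\right) \left(6642 - 32791\right) = \left(-23 + \frac{1}{37681}\right) \left(-26149\right) = \left(- \frac{866662}{37681}\right) \left(-26149\right) = \frac{22662344638}{37681}$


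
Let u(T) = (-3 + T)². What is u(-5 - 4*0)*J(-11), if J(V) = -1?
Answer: -64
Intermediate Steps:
u(-5 - 4*0)*J(-11) = (-3 + (-5 - 4*0))²*(-1) = (-3 + (-5 + 0))²*(-1) = (-3 - 5)²*(-1) = (-8)²*(-1) = 64*(-1) = -64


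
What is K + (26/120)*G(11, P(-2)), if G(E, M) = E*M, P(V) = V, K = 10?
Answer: 157/30 ≈ 5.2333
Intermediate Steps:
K + (26/120)*G(11, P(-2)) = 10 + (26/120)*(11*(-2)) = 10 + (26*(1/120))*(-22) = 10 + (13/60)*(-22) = 10 - 143/30 = 157/30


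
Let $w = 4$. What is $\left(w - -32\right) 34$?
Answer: $1224$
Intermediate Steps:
$\left(w - -32\right) 34 = \left(4 - -32\right) 34 = \left(4 + 32\right) 34 = 36 \cdot 34 = 1224$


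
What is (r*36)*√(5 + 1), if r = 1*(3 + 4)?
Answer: 252*√6 ≈ 617.27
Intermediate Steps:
r = 7 (r = 1*7 = 7)
(r*36)*√(5 + 1) = (7*36)*√(5 + 1) = 252*√6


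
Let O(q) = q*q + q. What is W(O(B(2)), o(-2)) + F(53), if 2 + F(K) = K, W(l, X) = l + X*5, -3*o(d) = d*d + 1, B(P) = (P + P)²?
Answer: 944/3 ≈ 314.67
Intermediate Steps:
B(P) = 4*P² (B(P) = (2*P)² = 4*P²)
O(q) = q + q² (O(q) = q² + q = q + q²)
o(d) = -⅓ - d²/3 (o(d) = -(d*d + 1)/3 = -(d² + 1)/3 = -(1 + d²)/3 = -⅓ - d²/3)
W(l, X) = l + 5*X
F(K) = -2 + K
W(O(B(2)), o(-2)) + F(53) = ((4*2²)*(1 + 4*2²) + 5*(-⅓ - ⅓*(-2)²)) + (-2 + 53) = ((4*4)*(1 + 4*4) + 5*(-⅓ - ⅓*4)) + 51 = (16*(1 + 16) + 5*(-⅓ - 4/3)) + 51 = (16*17 + 5*(-5/3)) + 51 = (272 - 25/3) + 51 = 791/3 + 51 = 944/3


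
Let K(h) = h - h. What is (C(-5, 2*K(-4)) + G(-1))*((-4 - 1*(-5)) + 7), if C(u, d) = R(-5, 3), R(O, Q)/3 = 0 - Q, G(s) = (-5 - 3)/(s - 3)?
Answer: -56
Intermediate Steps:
K(h) = 0
G(s) = -8/(-3 + s)
R(O, Q) = -3*Q (R(O, Q) = 3*(0 - Q) = 3*(-Q) = -3*Q)
C(u, d) = -9 (C(u, d) = -3*3 = -9)
(C(-5, 2*K(-4)) + G(-1))*((-4 - 1*(-5)) + 7) = (-9 - 8/(-3 - 1))*((-4 - 1*(-5)) + 7) = (-9 - 8/(-4))*((-4 + 5) + 7) = (-9 - 8*(-¼))*(1 + 7) = (-9 + 2)*8 = -7*8 = -56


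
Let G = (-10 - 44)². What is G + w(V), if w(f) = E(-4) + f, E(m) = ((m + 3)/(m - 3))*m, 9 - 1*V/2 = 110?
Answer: 18994/7 ≈ 2713.4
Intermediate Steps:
V = -202 (V = 18 - 2*110 = 18 - 220 = -202)
G = 2916 (G = (-54)² = 2916)
E(m) = m*(3 + m)/(-3 + m) (E(m) = ((3 + m)/(-3 + m))*m = m*(3 + m)/(-3 + m))
w(f) = -4/7 + f (w(f) = -4*(3 - 4)/(-3 - 4) + f = -4*(-1)/(-7) + f = -4*(-⅐)*(-1) + f = -4/7 + f)
G + w(V) = 2916 + (-4/7 - 202) = 2916 - 1418/7 = 18994/7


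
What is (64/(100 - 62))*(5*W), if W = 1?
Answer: 160/19 ≈ 8.4211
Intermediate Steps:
(64/(100 - 62))*(5*W) = (64/(100 - 62))*(5*1) = (64/38)*5 = (64*(1/38))*5 = (32/19)*5 = 160/19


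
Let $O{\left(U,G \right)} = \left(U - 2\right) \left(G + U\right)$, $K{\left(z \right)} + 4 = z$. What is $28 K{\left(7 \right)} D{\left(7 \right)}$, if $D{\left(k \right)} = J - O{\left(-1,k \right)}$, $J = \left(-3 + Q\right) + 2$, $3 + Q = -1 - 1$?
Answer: $1008$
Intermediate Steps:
$Q = -5$ ($Q = -3 - 2 = -5$)
$K{\left(z \right)} = -4 + z$
$J = -6$ ($J = \left(-3 - 5\right) + 2 = -8 + 2 = -6$)
$O{\left(U,G \right)} = \left(-2 + U\right) \left(G + U\right)$
$D{\left(k \right)} = -9 + 3 k$ ($D{\left(k \right)} = -6 - \left(\left(-1\right)^{2} - 2 k - -2 + k \left(-1\right)\right) = -6 - \left(1 - 2 k + 2 - k\right) = -6 - \left(3 - 3 k\right) = -6 + \left(-3 + 3 k\right) = -9 + 3 k$)
$28 K{\left(7 \right)} D{\left(7 \right)} = 28 \left(-4 + 7\right) \left(-9 + 3 \cdot 7\right) = 28 \cdot 3 \left(-9 + 21\right) = 84 \cdot 12 = 1008$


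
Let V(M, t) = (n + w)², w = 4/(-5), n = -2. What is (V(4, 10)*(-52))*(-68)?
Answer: 693056/25 ≈ 27722.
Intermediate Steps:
w = -⅘ (w = 4*(-⅕) = -⅘ ≈ -0.80000)
V(M, t) = 196/25 (V(M, t) = (-2 - ⅘)² = (-14/5)² = 196/25)
(V(4, 10)*(-52))*(-68) = ((196/25)*(-52))*(-68) = -10192/25*(-68) = 693056/25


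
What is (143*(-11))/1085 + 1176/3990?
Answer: -23811/20615 ≈ -1.1550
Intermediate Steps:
(143*(-11))/1085 + 1176/3990 = -1573*1/1085 + 1176*(1/3990) = -1573/1085 + 28/95 = -23811/20615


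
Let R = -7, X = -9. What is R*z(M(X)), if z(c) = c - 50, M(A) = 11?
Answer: 273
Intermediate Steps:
z(c) = -50 + c
R*z(M(X)) = -7*(-50 + 11) = -7*(-39) = 273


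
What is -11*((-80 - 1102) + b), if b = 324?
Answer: 9438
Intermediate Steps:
-11*((-80 - 1102) + b) = -11*((-80 - 1102) + 324) = -11*(-1182 + 324) = -11*(-858) = 9438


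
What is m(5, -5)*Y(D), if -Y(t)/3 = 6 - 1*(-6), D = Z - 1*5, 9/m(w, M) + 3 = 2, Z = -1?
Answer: 324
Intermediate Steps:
m(w, M) = -9 (m(w, M) = 9/(-3 + 2) = 9/(-1) = 9*(-1) = -9)
D = -6 (D = -1 - 1*5 = -1 - 5 = -6)
Y(t) = -36 (Y(t) = -3*(6 - 1*(-6)) = -3*(6 + 6) = -3*12 = -36)
m(5, -5)*Y(D) = -9*(-36) = 324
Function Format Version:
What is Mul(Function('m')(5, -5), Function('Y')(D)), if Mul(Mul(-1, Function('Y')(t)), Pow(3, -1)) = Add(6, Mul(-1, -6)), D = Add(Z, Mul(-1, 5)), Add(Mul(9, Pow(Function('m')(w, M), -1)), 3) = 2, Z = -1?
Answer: 324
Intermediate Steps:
Function('m')(w, M) = -9 (Function('m')(w, M) = Mul(9, Pow(Add(-3, 2), -1)) = Mul(9, Pow(-1, -1)) = Mul(9, -1) = -9)
D = -6 (D = Add(-1, Mul(-1, 5)) = Add(-1, -5) = -6)
Function('Y')(t) = -36 (Function('Y')(t) = Mul(-3, Add(6, Mul(-1, -6))) = Mul(-3, Add(6, 6)) = Mul(-3, 12) = -36)
Mul(Function('m')(5, -5), Function('Y')(D)) = Mul(-9, -36) = 324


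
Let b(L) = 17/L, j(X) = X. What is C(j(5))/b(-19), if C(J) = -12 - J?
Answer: 19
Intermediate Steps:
C(j(5))/b(-19) = (-12 - 1*5)/((17/(-19))) = (-12 - 5)/((17*(-1/19))) = -17/(-17/19) = -17*(-19/17) = 19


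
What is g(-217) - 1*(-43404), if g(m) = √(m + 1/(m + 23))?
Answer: 43404 + I*√8167206/194 ≈ 43404.0 + 14.731*I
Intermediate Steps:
g(m) = √(m + 1/(23 + m))
g(-217) - 1*(-43404) = √((1 - 217*(23 - 217))/(23 - 217)) - 1*(-43404) = √((1 - 217*(-194))/(-194)) + 43404 = √(-(1 + 42098)/194) + 43404 = √(-1/194*42099) + 43404 = √(-42099/194) + 43404 = I*√8167206/194 + 43404 = 43404 + I*√8167206/194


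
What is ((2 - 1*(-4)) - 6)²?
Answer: 0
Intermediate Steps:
((2 - 1*(-4)) - 6)² = ((2 + 4) - 6)² = (6 - 6)² = 0² = 0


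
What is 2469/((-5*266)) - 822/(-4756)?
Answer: -1331163/790685 ≈ -1.6836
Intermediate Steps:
2469/((-5*266)) - 822/(-4756) = 2469/(-1330) - 822*(-1/4756) = 2469*(-1/1330) + 411/2378 = -2469/1330 + 411/2378 = -1331163/790685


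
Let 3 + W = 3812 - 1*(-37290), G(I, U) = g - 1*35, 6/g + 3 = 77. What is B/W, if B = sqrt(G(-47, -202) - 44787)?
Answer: I*sqrt(61361207)/1520663 ≈ 0.0051513*I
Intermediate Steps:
g = 3/37 (g = 6/(-3 + 77) = 6/74 = 6*(1/74) = 3/37 ≈ 0.081081)
G(I, U) = -1292/37 (G(I, U) = 3/37 - 1*35 = 3/37 - 35 = -1292/37)
W = 41099 (W = -3 + (3812 - 1*(-37290)) = -3 + (3812 + 37290) = -3 + 41102 = 41099)
B = I*sqrt(61361207)/37 (B = sqrt(-1292/37 - 44787) = sqrt(-1658411/37) = I*sqrt(61361207)/37 ≈ 211.71*I)
B/W = (I*sqrt(61361207)/37)/41099 = (I*sqrt(61361207)/37)*(1/41099) = I*sqrt(61361207)/1520663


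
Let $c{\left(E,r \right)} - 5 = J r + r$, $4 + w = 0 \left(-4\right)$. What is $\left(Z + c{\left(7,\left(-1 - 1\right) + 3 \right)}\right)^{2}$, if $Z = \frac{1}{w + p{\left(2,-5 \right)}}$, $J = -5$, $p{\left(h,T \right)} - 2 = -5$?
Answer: $\frac{36}{49} \approx 0.73469$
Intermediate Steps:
$p{\left(h,T \right)} = -3$ ($p{\left(h,T \right)} = 2 - 5 = -3$)
$w = -4$ ($w = -4 + 0 \left(-4\right) = -4 + 0 = -4$)
$c{\left(E,r \right)} = 5 - 4 r$ ($c{\left(E,r \right)} = 5 + \left(- 5 r + r\right) = 5 - 4 r$)
$Z = - \frac{1}{7}$ ($Z = \frac{1}{-4 - 3} = \frac{1}{-7} = - \frac{1}{7} \approx -0.14286$)
$\left(Z + c{\left(7,\left(-1 - 1\right) + 3 \right)}\right)^{2} = \left(- \frac{1}{7} + \left(5 - 4 \left(\left(-1 - 1\right) + 3\right)\right)\right)^{2} = \left(- \frac{1}{7} + \left(5 - 4 \left(-2 + 3\right)\right)\right)^{2} = \left(- \frac{1}{7} + \left(5 - 4\right)\right)^{2} = \left(- \frac{1}{7} + 1\right)^{2} = \left(\frac{6}{7}\right)^{2} = \frac{36}{49}$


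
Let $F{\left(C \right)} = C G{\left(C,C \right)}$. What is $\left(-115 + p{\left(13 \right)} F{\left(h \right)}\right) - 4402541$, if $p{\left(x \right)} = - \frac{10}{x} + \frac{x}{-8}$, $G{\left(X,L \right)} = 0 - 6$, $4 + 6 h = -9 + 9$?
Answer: $- \frac{114469305}{26} \approx -4.4027 \cdot 10^{6}$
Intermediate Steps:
$h = - \frac{2}{3}$ ($h = - \frac{2}{3} + \frac{-9 + 9}{6} = - \frac{2}{3} + \frac{1}{6} \cdot 0 = - \frac{2}{3} + 0 = - \frac{2}{3} \approx -0.66667$)
$G{\left(X,L \right)} = -6$ ($G{\left(X,L \right)} = 0 - 6 = -6$)
$p{\left(x \right)} = - \frac{10}{x} - \frac{x}{8}$ ($p{\left(x \right)} = - \frac{10}{x} + x \left(- \frac{1}{8}\right) = - \frac{10}{x} - \frac{x}{8}$)
$F{\left(C \right)} = - 6 C$ ($F{\left(C \right)} = C \left(-6\right) = - 6 C$)
$\left(-115 + p{\left(13 \right)} F{\left(h \right)}\right) - 4402541 = \left(-115 + \left(- \frac{10}{13} - \frac{13}{8}\right) \left(\left(-6\right) \left(- \frac{2}{3}\right)\right)\right) - 4402541 = \left(-115 + \left(\left(-10\right) \frac{1}{13} - \frac{13}{8}\right) 4\right) - 4402541 = \left(-115 + \left(- \frac{10}{13} - \frac{13}{8}\right) 4\right) - 4402541 = \left(-115 - \frac{249}{26}\right) - 4402541 = - \frac{3239}{26} - 4402541 = - \frac{114469305}{26}$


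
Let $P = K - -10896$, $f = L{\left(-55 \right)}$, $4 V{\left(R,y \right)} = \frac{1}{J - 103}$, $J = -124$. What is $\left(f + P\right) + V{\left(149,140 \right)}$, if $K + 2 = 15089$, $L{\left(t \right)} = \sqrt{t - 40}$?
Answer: $\frac{23592563}{908} + i \sqrt{95} \approx 25983.0 + 9.7468 i$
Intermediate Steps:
$L{\left(t \right)} = \sqrt{-40 + t}$
$K = 15087$ ($K = -2 + 15089 = 15087$)
$V{\left(R,y \right)} = - \frac{1}{908}$ ($V{\left(R,y \right)} = \frac{1}{4 \left(-124 - 103\right)} = \frac{1}{4 \left(-227\right)} = \frac{1}{4} \left(- \frac{1}{227}\right) = - \frac{1}{908}$)
$f = i \sqrt{95}$ ($f = \sqrt{-40 - 55} = \sqrt{-95} = i \sqrt{95} \approx 9.7468 i$)
$P = 25983$ ($P = 15087 - -10896 = 15087 + 10896 = 25983$)
$\left(f + P\right) + V{\left(149,140 \right)} = \left(i \sqrt{95} + 25983\right) - \frac{1}{908} = \left(25983 + i \sqrt{95}\right) - \frac{1}{908} = \frac{23592563}{908} + i \sqrt{95}$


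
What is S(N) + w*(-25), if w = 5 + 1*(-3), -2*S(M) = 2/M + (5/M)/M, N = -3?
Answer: -899/18 ≈ -49.944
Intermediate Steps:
S(M) = -1/M - 5/(2*M**2) (S(M) = -(2/M + (5/M)/M)/2 = -(2/M + 5/M**2)/2 = -1/M - 5/(2*M**2))
w = 2 (w = 5 - 3 = 2)
S(N) + w*(-25) = (-5/2 - 1*(-3))/(-3)**2 + 2*(-25) = (-5/2 + 3)/9 - 50 = (1/9)*(1/2) - 50 = 1/18 - 50 = -899/18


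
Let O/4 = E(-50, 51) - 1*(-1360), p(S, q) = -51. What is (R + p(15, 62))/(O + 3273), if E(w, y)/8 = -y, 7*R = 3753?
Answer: 3396/49567 ≈ 0.068513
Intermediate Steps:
R = 3753/7 (R = (⅐)*3753 = 3753/7 ≈ 536.14)
E(w, y) = -8*y (E(w, y) = 8*(-y) = -8*y)
O = 3808 (O = 4*(-8*51 - 1*(-1360)) = 4*(-408 + 1360) = 4*952 = 3808)
(R + p(15, 62))/(O + 3273) = (3753/7 - 51)/(3808 + 3273) = (3396/7)/7081 = (3396/7)*(1/7081) = 3396/49567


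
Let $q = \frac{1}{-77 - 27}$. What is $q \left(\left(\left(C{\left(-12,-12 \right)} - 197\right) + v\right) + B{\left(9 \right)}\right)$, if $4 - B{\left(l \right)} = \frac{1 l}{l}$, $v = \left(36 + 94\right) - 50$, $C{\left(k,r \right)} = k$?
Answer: $\frac{63}{52} \approx 1.2115$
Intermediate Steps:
$v = 80$ ($v = 130 - 50 = 80$)
$B{\left(l \right)} = 3$ ($B{\left(l \right)} = 4 - \frac{1 l}{l} = 4 - \frac{l}{l} = 4 - 1 = 3$)
$q = - \frac{1}{104}$ ($q = \frac{1}{-104} = - \frac{1}{104} \approx -0.0096154$)
$q \left(\left(\left(C{\left(-12,-12 \right)} - 197\right) + v\right) + B{\left(9 \right)}\right) = - \frac{\left(\left(-12 - 197\right) + 80\right) + 3}{104} = - \frac{\left(-209 + 80\right) + 3}{104} = - \frac{-129 + 3}{104} = \left(- \frac{1}{104}\right) \left(-126\right) = \frac{63}{52}$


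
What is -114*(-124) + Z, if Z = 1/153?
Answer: 2162809/153 ≈ 14136.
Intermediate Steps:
Z = 1/153 ≈ 0.0065359
-114*(-124) + Z = -114*(-124) + 1/153 = 14136 + 1/153 = 2162809/153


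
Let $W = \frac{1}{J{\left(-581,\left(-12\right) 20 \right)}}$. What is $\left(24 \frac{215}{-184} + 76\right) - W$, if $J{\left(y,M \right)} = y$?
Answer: $\frac{640866}{13363} \approx 47.958$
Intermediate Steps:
$W = - \frac{1}{581}$ ($W = \frac{1}{-581} = - \frac{1}{581} \approx -0.0017212$)
$\left(24 \frac{215}{-184} + 76\right) - W = \left(24 \frac{215}{-184} + 76\right) - - \frac{1}{581} = \left(24 \cdot 215 \left(- \frac{1}{184}\right) + 76\right) + \frac{1}{581} = \left(24 \left(- \frac{215}{184}\right) + 76\right) + \frac{1}{581} = \left(- \frac{645}{23} + 76\right) + \frac{1}{581} = \frac{1103}{23} + \frac{1}{581} = \frac{640866}{13363}$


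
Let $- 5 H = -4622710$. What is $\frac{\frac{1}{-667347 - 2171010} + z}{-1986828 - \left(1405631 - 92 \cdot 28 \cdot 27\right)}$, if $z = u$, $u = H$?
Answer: $- \frac{2624180257493}{9431596343799} \approx -0.27823$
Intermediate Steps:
$H = 924542$ ($H = \left(- \frac{1}{5}\right) \left(-4622710\right) = 924542$)
$u = 924542$
$z = 924542$
$\frac{\frac{1}{-667347 - 2171010} + z}{-1986828 - \left(1405631 - 92 \cdot 28 \cdot 27\right)} = \frac{\frac{1}{-667347 - 2171010} + 924542}{-1986828 - \left(1405631 - 92 \cdot 28 \cdot 27\right)} = \frac{\frac{1}{-2838357} + 924542}{-1986828 + \left(-1405631 + 2576 \cdot 27\right)} = \frac{- \frac{1}{2838357} + 924542}{-1986828 + \left(-1405631 + 69552\right)} = \frac{2624180257493}{2838357 \left(-1986828 - 1336079\right)} = \frac{2624180257493}{2838357 \left(-3322907\right)} = \frac{2624180257493}{2838357} \left(- \frac{1}{3322907}\right) = - \frac{2624180257493}{9431596343799}$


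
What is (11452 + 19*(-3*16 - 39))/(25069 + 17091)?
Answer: 9799/42160 ≈ 0.23242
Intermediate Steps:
(11452 + 19*(-3*16 - 39))/(25069 + 17091) = (11452 + 19*(-48 - 39))/42160 = (11452 + 19*(-87))*(1/42160) = (11452 - 1653)*(1/42160) = 9799*(1/42160) = 9799/42160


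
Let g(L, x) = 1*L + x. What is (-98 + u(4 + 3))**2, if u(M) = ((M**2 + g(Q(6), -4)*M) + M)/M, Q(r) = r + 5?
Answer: 6889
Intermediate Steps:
Q(r) = 5 + r
g(L, x) = L + x
u(M) = (M**2 + 8*M)/M (u(M) = ((M**2 + ((5 + 6) - 4)*M) + M)/M = ((M**2 + (11 - 4)*M) + M)/M = ((M**2 + 7*M) + M)/M = (M**2 + 8*M)/M)
(-98 + u(4 + 3))**2 = (-98 + (8 + (4 + 3)))**2 = (-98 + (8 + 7))**2 = (-98 + 15)**2 = (-83)**2 = 6889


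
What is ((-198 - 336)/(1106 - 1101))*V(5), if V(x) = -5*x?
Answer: 2670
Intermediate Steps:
((-198 - 336)/(1106 - 1101))*V(5) = ((-198 - 336)/(1106 - 1101))*(-5*5) = -534/5*(-25) = 2670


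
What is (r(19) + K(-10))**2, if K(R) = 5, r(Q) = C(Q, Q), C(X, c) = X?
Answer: 576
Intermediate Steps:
r(Q) = Q
(r(19) + K(-10))**2 = (19 + 5)**2 = 24**2 = 576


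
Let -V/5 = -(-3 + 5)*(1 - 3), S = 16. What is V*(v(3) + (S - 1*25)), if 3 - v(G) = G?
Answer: 180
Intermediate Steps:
v(G) = 3 - G
V = -20 (V = -(-5)*(-3 + 5)*(1 - 3) = -(-5)*2*(-2) = -(-5)*(-4) = -5*4 = -20)
V*(v(3) + (S - 1*25)) = -20*((3 - 1*3) + (16 - 1*25)) = -20*((3 - 3) + (16 - 25)) = -20*(0 - 9) = -20*(-9) = 180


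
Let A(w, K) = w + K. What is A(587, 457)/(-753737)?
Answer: -1044/753737 ≈ -0.0013851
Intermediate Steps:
A(w, K) = K + w
A(587, 457)/(-753737) = (457 + 587)/(-753737) = 1044*(-1/753737) = -1044/753737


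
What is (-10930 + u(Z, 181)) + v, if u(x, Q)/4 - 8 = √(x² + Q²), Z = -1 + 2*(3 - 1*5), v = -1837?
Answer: -12735 + 52*√194 ≈ -12011.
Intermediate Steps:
Z = -5 (Z = -1 + 2*(3 - 5) = -1 + 2*(-2) = -1 - 4 = -5)
u(x, Q) = 32 + 4*√(Q² + x²) (u(x, Q) = 32 + 4*√(x² + Q²) = 32 + 4*√(Q² + x²))
(-10930 + u(Z, 181)) + v = (-10930 + (32 + 4*√(181² + (-5)²))) - 1837 = (-10930 + (32 + 4*√(32761 + 25))) - 1837 = (-10930 + (32 + 4*√32786)) - 1837 = (-10930 + (32 + 4*(13*√194))) - 1837 = (-10930 + (32 + 52*√194)) - 1837 = (-10898 + 52*√194) - 1837 = -12735 + 52*√194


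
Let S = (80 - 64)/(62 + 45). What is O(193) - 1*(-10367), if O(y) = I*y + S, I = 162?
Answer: 4454747/107 ≈ 41633.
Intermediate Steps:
S = 16/107 ≈ 0.14953
O(y) = 16/107 + 162*y (O(y) = 162*y + 16/107 = 16/107 + 162*y)
O(193) - 1*(-10367) = (16/107 + 162*193) - 1*(-10367) = (16/107 + 31266) + 10367 = 3345478/107 + 10367 = 4454747/107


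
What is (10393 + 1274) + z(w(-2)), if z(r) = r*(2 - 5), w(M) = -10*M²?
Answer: 11787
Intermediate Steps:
z(r) = -3*r (z(r) = r*(-3) = -3*r)
(10393 + 1274) + z(w(-2)) = (10393 + 1274) - (-30)*(-2)² = 11667 - (-30)*4 = 11667 - 3*(-40) = 11667 + 120 = 11787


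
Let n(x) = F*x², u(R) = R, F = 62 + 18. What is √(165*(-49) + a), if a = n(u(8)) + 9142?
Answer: √6177 ≈ 78.594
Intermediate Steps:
F = 80
n(x) = 80*x²
a = 14262 (a = 80*8² + 9142 = 80*64 + 9142 = 5120 + 9142 = 14262)
√(165*(-49) + a) = √(165*(-49) + 14262) = √(-8085 + 14262) = √6177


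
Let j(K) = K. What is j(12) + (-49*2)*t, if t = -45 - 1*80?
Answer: 12262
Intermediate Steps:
t = -125 (t = -45 - 80 = -125)
j(12) + (-49*2)*t = 12 - 49*2*(-125) = 12 - 98*(-125) = 12 + 12250 = 12262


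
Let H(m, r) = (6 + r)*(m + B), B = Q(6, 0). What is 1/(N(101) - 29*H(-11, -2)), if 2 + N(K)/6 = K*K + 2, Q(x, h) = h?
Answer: 1/62482 ≈ 1.6005e-5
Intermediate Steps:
B = 0
H(m, r) = m*(6 + r) (H(m, r) = (6 + r)*(m + 0) = (6 + r)*m = m*(6 + r))
N(K) = 6*K² (N(K) = -12 + 6*(K*K + 2) = -12 + 6*(K² + 2) = -12 + 6*(2 + K²) = -12 + (12 + 6*K²) = 6*K²)
1/(N(101) - 29*H(-11, -2)) = 1/(6*101² - (-319)*(6 - 2)) = 1/(6*10201 - (-319)*4) = 1/(61206 - 29*(-44)) = 1/(61206 + 1276) = 1/62482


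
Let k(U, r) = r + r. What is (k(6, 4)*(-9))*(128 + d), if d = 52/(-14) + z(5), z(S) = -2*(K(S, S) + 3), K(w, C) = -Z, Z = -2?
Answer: -57600/7 ≈ -8228.6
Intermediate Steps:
K(w, C) = 2 (K(w, C) = -1*(-2) = 2)
k(U, r) = 2*r
z(S) = -10 (z(S) = -2*(2 + 3) = -2*5 = -10)
d = -96/7 (d = 52/(-14) - 10 = 52*(-1/14) - 10 = -26/7 - 10 = -96/7 ≈ -13.714)
(k(6, 4)*(-9))*(128 + d) = ((2*4)*(-9))*(128 - 96/7) = (8*(-9))*(800/7) = -72*800/7 = -57600/7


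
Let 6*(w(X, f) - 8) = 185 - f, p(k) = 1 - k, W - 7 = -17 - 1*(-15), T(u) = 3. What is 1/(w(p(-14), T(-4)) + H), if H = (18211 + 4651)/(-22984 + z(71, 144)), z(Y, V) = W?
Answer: 68937/2573999 ≈ 0.026782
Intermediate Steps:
W = 5 (W = 7 + (-17 - 1*(-15)) = 7 + (-17 + 15) = 7 - 2 = 5)
z(Y, V) = 5
w(X, f) = 233/6 - f/6 (w(X, f) = 8 + (185 - f)/6 = 8 + (185/6 - f/6) = 233/6 - f/6)
H = -22862/22979 (H = (18211 + 4651)/(-22984 + 5) = 22862/(-22979) = 22862*(-1/22979) = -22862/22979 ≈ -0.99491)
1/(w(p(-14), T(-4)) + H) = 1/((233/6 - ⅙*3) - 22862/22979) = 1/((233/6 - ½) - 22862/22979) = 1/(115/3 - 22862/22979) = 1/(2573999/68937) = 68937/2573999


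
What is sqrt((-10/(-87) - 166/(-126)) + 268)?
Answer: sqrt(99927359)/609 ≈ 16.414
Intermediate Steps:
sqrt((-10/(-87) - 166/(-126)) + 268) = sqrt((-10*(-1/87) - 166*(-1/126)) + 268) = sqrt((10/87 + 83/63) + 268) = sqrt(2617/1827 + 268) = sqrt(492253/1827) = sqrt(99927359)/609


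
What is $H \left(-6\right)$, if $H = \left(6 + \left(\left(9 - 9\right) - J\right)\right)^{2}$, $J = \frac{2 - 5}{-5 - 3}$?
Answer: $- \frac{6075}{32} \approx -189.84$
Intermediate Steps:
$J = \frac{3}{8}$ ($J = - \frac{3}{-8} = \left(-3\right) \left(- \frac{1}{8}\right) = \frac{3}{8} \approx 0.375$)
$H = \frac{2025}{64}$ ($H = \left(6 + \left(\left(9 - 9\right) - \frac{3}{8}\right)\right)^{2} = \left(6 + \left(0 - \frac{3}{8}\right)\right)^{2} = \left(6 - \frac{3}{8}\right)^{2} = \left(\frac{45}{8}\right)^{2} = \frac{2025}{64} \approx 31.641$)
$H \left(-6\right) = \frac{2025}{64} \left(-6\right) = - \frac{6075}{32}$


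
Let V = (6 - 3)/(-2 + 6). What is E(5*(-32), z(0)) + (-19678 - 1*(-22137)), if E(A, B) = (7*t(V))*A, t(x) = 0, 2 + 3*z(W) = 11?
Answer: 2459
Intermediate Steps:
z(W) = 3 (z(W) = -⅔ + (⅓)*11 = -⅔ + 11/3 = 3)
V = ¾ (V = 3/4 = 3*(¼) = ¾ ≈ 0.75000)
E(A, B) = 0 (E(A, B) = (7*0)*A = 0*A = 0)
E(5*(-32), z(0)) + (-19678 - 1*(-22137)) = 0 + (-19678 - 1*(-22137)) = 0 + (-19678 + 22137) = 0 + 2459 = 2459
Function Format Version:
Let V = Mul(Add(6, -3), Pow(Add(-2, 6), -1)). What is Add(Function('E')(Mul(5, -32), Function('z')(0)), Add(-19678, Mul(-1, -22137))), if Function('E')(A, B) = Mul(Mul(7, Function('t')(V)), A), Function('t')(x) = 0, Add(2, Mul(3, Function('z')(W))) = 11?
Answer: 2459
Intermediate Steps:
Function('z')(W) = 3 (Function('z')(W) = Add(Rational(-2, 3), Mul(Rational(1, 3), 11)) = Add(Rational(-2, 3), Rational(11, 3)) = 3)
V = Rational(3, 4) (V = Mul(3, Pow(4, -1)) = Mul(3, Rational(1, 4)) = Rational(3, 4) ≈ 0.75000)
Function('E')(A, B) = 0 (Function('E')(A, B) = Mul(Mul(7, 0), A) = Mul(0, A) = 0)
Add(Function('E')(Mul(5, -32), Function('z')(0)), Add(-19678, Mul(-1, -22137))) = Add(0, Add(-19678, Mul(-1, -22137))) = Add(0, Add(-19678, 22137)) = Add(0, 2459) = 2459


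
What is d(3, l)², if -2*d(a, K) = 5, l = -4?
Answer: 25/4 ≈ 6.2500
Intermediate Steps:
d(a, K) = -5/2 (d(a, K) = -½*5 = -5/2)
d(3, l)² = (-5/2)² = 25/4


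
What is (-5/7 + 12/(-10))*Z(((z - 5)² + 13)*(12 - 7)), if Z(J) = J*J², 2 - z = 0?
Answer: -17835400/7 ≈ -2.5479e+6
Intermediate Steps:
z = 2 (z = 2 - 1*0 = 2 + 0 = 2)
Z(J) = J³
(-5/7 + 12/(-10))*Z(((z - 5)² + 13)*(12 - 7)) = (-5/7 + 12/(-10))*(((2 - 5)² + 13)*(12 - 7))³ = (-5*⅐ + 12*(-⅒))*(((-3)² + 13)*5)³ = (-5/7 - 6/5)*((9 + 13)*5)³ = -67*(22*5)³/35 = -67/35*110³ = -67/35*1331000 = -17835400/7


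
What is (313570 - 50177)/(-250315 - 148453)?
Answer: -263393/398768 ≈ -0.66052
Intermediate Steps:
(313570 - 50177)/(-250315 - 148453) = 263393/(-398768) = 263393*(-1/398768) = -263393/398768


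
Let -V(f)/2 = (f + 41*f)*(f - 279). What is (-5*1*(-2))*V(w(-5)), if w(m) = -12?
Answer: -2933280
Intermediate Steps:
V(f) = -84*f*(-279 + f) (V(f) = -2*(f + 41*f)*(f - 279) = -2*42*f*(-279 + f) = -84*f*(-279 + f))
(-5*1*(-2))*V(w(-5)) = (-5*1*(-2))*(84*(-12)*(279 - 1*(-12))) = (-5*(-2))*(84*(-12)*(279 + 12)) = 10*(84*(-12)*291) = 10*(-293328) = -2933280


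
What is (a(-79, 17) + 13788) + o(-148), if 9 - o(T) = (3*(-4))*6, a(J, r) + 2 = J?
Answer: 13788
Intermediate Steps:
a(J, r) = -2 + J
o(T) = 81 (o(T) = 9 - 3*(-4)*6 = 9 - (-12)*6 = 9 - 1*(-72) = 9 + 72 = 81)
(a(-79, 17) + 13788) + o(-148) = ((-2 - 79) + 13788) + 81 = (-81 + 13788) + 81 = 13707 + 81 = 13788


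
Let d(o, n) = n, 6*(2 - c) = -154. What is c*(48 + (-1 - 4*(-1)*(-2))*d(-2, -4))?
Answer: 2324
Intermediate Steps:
c = 83/3 (c = 2 - ⅙*(-154) = 2 + 77/3 = 83/3 ≈ 27.667)
c*(48 + (-1 - 4*(-1)*(-2))*d(-2, -4)) = 83*(48 + (-1 - 4*(-1)*(-2))*(-4))/3 = 83*(48 + (-1 + 4*(-2))*(-4))/3 = 83*(48 + (-1 - 8)*(-4))/3 = 83*(48 - 9*(-4))/3 = 83*(48 + 36)/3 = (83/3)*84 = 2324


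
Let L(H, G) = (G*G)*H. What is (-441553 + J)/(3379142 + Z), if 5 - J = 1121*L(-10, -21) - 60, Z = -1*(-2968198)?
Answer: 2251061/3173670 ≈ 0.70929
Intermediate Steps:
Z = 2968198
L(H, G) = H*G**2 (L(H, G) = G**2*H = H*G**2)
J = 4943675 (J = 5 - (1121*(-10*(-21)**2) - 60) = 5 - (1121*(-10*441) - 60) = 5 - (1121*(-4410) - 60) = 5 - (-4943610 - 60) = 5 - 1*(-4943670) = 5 + 4943670 = 4943675)
(-441553 + J)/(3379142 + Z) = (-441553 + 4943675)/(3379142 + 2968198) = 4502122/6347340 = 4502122*(1/6347340) = 2251061/3173670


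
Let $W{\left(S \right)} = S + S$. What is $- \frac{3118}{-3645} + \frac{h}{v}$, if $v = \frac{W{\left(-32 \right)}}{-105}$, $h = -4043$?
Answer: $- \frac{1547157623}{233280} \approx -6632.2$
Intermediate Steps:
$W{\left(S \right)} = 2 S$
$v = \frac{64}{105}$ ($v = \frac{2 \left(-32\right)}{-105} = \left(-64\right) \left(- \frac{1}{105}\right) = \frac{64}{105} \approx 0.60952$)
$- \frac{3118}{-3645} + \frac{h}{v} = - \frac{3118}{-3645} - \frac{4043}{\frac{64}{105}} = \left(-3118\right) \left(- \frac{1}{3645}\right) - \frac{424515}{64} = \frac{3118}{3645} - \frac{424515}{64} = - \frac{1547157623}{233280}$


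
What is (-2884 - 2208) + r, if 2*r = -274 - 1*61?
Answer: -10519/2 ≈ -5259.5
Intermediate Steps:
r = -335/2 (r = (-274 - 1*61)/2 = (-274 - 61)/2 = (½)*(-335) = -335/2 ≈ -167.50)
(-2884 - 2208) + r = (-2884 - 2208) - 335/2 = -5092 - 335/2 = -10519/2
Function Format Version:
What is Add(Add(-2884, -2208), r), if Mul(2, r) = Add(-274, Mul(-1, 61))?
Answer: Rational(-10519, 2) ≈ -5259.5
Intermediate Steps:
r = Rational(-335, 2) (r = Mul(Rational(1, 2), Add(-274, Mul(-1, 61))) = Mul(Rational(1, 2), Add(-274, -61)) = Mul(Rational(1, 2), -335) = Rational(-335, 2) ≈ -167.50)
Add(Add(-2884, -2208), r) = Add(Add(-2884, -2208), Rational(-335, 2)) = Add(-5092, Rational(-335, 2)) = Rational(-10519, 2)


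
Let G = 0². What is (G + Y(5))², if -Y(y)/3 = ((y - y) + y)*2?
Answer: 900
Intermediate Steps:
Y(y) = -6*y (Y(y) = -3*((y - y) + y)*2 = -3*(0 + y)*2 = -3*y*2 = -6*y)
G = 0
(G + Y(5))² = (0 - 6*5)² = (0 - 30)² = (-30)² = 900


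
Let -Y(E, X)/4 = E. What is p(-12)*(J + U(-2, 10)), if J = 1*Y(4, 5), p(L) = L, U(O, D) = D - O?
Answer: 48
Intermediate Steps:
Y(E, X) = -4*E
J = -16 (J = 1*(-4*4) = 1*(-16) = -16)
p(-12)*(J + U(-2, 10)) = -12*(-16 + (10 - 1*(-2))) = -12*(-16 + (10 + 2)) = -12*(-16 + 12) = -12*(-4) = 48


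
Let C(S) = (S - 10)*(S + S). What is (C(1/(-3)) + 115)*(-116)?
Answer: -127252/9 ≈ -14139.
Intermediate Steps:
C(S) = 2*S*(-10 + S) (C(S) = (-10 + S)*(2*S) = 2*S*(-10 + S))
(C(1/(-3)) + 115)*(-116) = (2*(-10 + 1/(-3))/(-3) + 115)*(-116) = (2*(-1/3)*(-10 - 1/3) + 115)*(-116) = (2*(-1/3)*(-31/3) + 115)*(-116) = (62/9 + 115)*(-116) = (1097/9)*(-116) = -127252/9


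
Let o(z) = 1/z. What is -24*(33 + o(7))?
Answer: -5568/7 ≈ -795.43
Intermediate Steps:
-24*(33 + o(7)) = -24*(33 + 1/7) = -24*(33 + ⅐) = -24*232/7 = -5568/7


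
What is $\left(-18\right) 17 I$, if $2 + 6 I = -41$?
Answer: $2193$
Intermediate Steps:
$I = - \frac{43}{6}$ ($I = - \frac{1}{3} + \frac{1}{6} \left(-41\right) = - \frac{1}{3} - \frac{41}{6} = - \frac{43}{6} \approx -7.1667$)
$\left(-18\right) 17 I = \left(-18\right) 17 \left(- \frac{43}{6}\right) = \left(-306\right) \left(- \frac{43}{6}\right) = 2193$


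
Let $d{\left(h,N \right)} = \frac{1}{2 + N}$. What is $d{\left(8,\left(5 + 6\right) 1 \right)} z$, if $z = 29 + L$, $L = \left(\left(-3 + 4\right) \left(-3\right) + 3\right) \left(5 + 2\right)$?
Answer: $\frac{29}{13} \approx 2.2308$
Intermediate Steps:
$L = 0$ ($L = \left(1 \left(-3\right) + 3\right) 7 = \left(-3 + 3\right) 7 = 0 \cdot 7 = 0$)
$z = 29$ ($z = 29 + 0 = 29$)
$d{\left(8,\left(5 + 6\right) 1 \right)} z = \frac{1}{2 + \left(5 + 6\right) 1} \cdot 29 = \frac{1}{2 + 11 \cdot 1} \cdot 29 = \frac{1}{2 + 11} \cdot 29 = \frac{1}{13} \cdot 29 = \frac{29}{13}$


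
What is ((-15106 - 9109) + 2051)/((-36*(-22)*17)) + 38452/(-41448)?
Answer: -226700/88077 ≈ -2.5739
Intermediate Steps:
((-15106 - 9109) + 2051)/((-36*(-22)*17)) + 38452/(-41448) = (-24215 + 2051)/((792*17)) + 38452*(-1/41448) = -22164/13464 - 9613/10362 = -22164*1/13464 - 9613/10362 = -1847/1122 - 9613/10362 = -226700/88077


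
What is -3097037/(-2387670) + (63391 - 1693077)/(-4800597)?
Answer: 6252926300903/3820747146330 ≈ 1.6366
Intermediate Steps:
-3097037/(-2387670) + (63391 - 1693077)/(-4800597) = -3097037*(-1/2387670) - 1629686*(-1/4800597) = 3097037/2387670 + 1629686/4800597 = 6252926300903/3820747146330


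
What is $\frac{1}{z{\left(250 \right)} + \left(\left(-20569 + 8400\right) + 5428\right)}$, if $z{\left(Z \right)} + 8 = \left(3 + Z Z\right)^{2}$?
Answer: $\frac{1}{3906618260} \approx 2.5598 \cdot 10^{-10}$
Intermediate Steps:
$z{\left(Z \right)} = -8 + \left(3 + Z^{2}\right)^{2}$ ($z{\left(Z \right)} = -8 + \left(3 + Z Z\right)^{2} = -8 + \left(3 + Z^{2}\right)^{2}$)
$\frac{1}{z{\left(250 \right)} + \left(\left(-20569 + 8400\right) + 5428\right)} = \frac{1}{\left(-8 + \left(3 + 250^{2}\right)^{2}\right) + \left(\left(-20569 + 8400\right) + 5428\right)} = \frac{1}{\left(-8 + \left(3 + 62500\right)^{2}\right) + \left(-12169 + 5428\right)} = \frac{1}{\left(-8 + 62503^{2}\right) - 6741} = \frac{1}{\left(-8 + 3906625009\right) - 6741} = \frac{1}{3906625001 - 6741} = \frac{1}{3906618260}$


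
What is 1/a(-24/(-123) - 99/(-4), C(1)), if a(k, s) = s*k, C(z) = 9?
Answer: 164/36819 ≈ 0.0044542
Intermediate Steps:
a(k, s) = k*s
1/a(-24/(-123) - 99/(-4), C(1)) = 1/((-24/(-123) - 99/(-4))*9) = 1/((-24*(-1/123) - 99*(-¼))*9) = 1/((8/41 + 99/4)*9) = 1/((4091/164)*9) = 1/(36819/164) = 164/36819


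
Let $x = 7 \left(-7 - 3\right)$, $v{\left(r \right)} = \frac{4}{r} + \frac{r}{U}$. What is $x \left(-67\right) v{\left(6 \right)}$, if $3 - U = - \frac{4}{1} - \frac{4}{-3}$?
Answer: $\frac{412720}{51} \approx 8092.5$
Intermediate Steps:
$U = \frac{17}{3}$ ($U = 3 - \left(- \frac{4}{1} - \frac{4}{-3}\right) = 3 - \left(\left(-4\right) 1 - - \frac{4}{3}\right) = 3 - \left(-4 + \frac{4}{3}\right) = 3 - - \frac{8}{3} = 3 + \frac{8}{3} = \frac{17}{3} \approx 5.6667$)
$v{\left(r \right)} = \frac{4}{r} + \frac{3 r}{17}$ ($v{\left(r \right)} = \frac{4}{r} + \frac{r}{\frac{17}{3}} = \frac{4}{r} + r \frac{3}{17} = \frac{4}{r} + \frac{3 r}{17}$)
$x = -70$ ($x = 7 \left(-10\right) = -70$)
$x \left(-67\right) v{\left(6 \right)} = \left(-70\right) \left(-67\right) \left(\frac{4}{6} + \frac{3}{17} \cdot 6\right) = 4690 \left(4 \cdot \frac{1}{6} + \frac{18}{17}\right) = 4690 \left(\frac{2}{3} + \frac{18}{17}\right) = 4690 \cdot \frac{88}{51} = \frac{412720}{51}$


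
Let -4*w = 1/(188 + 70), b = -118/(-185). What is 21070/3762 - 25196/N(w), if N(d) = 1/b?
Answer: -5590504793/347985 ≈ -16065.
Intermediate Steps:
b = 118/185 (b = -118*(-1/185) = 118/185 ≈ 0.63784)
w = -1/1032 (w = -1/(4*(188 + 70)) = -¼/258 = -¼*1/258 = -1/1032 ≈ -0.00096899)
N(d) = 185/118 (N(d) = 1/(118/185) = 185/118)
21070/3762 - 25196/N(w) = 21070/3762 - 25196/185/118 = 21070*(1/3762) - 25196*118/185 = 10535/1881 - 2973128/185 = -5590504793/347985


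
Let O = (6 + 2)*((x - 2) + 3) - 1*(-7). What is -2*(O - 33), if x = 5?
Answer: -44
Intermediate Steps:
O = 55 (O = (6 + 2)*((5 - 2) + 3) - 1*(-7) = 8*(3 + 3) + 7 = 8*6 + 7 = 48 + 7 = 55)
-2*(O - 33) = -2*(55 - 33) = -2*22 = -44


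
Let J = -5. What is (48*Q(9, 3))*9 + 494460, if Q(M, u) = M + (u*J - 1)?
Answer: 491436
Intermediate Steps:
Q(M, u) = -1 + M - 5*u (Q(M, u) = M + (u*(-5) - 1) = M + (-5*u - 1) = M + (-1 - 5*u) = -1 + M - 5*u)
(48*Q(9, 3))*9 + 494460 = (48*(-1 + 9 - 5*3))*9 + 494460 = (48*(-1 + 9 - 15))*9 + 494460 = (48*(-7))*9 + 494460 = -336*9 + 494460 = -3024 + 494460 = 491436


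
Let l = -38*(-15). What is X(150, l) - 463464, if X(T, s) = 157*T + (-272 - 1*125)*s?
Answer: -666204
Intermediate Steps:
l = 570
X(T, s) = -397*s + 157*T (X(T, s) = 157*T + (-272 - 125)*s = 157*T - 397*s = -397*s + 157*T)
X(150, l) - 463464 = (-397*570 + 157*150) - 463464 = (-226290 + 23550) - 463464 = -202740 - 463464 = -666204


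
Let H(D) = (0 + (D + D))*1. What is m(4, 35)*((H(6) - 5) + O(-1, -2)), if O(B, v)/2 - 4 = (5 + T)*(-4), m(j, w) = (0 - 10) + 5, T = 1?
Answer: 165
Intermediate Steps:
m(j, w) = -5 (m(j, w) = -10 + 5 = -5)
O(B, v) = -40 (O(B, v) = 8 + 2*((5 + 1)*(-4)) = 8 + 2*(6*(-4)) = 8 + 2*(-24) = 8 - 48 = -40)
H(D) = 2*D (H(D) = (0 + 2*D)*1 = (2*D)*1 = 2*D)
m(4, 35)*((H(6) - 5) + O(-1, -2)) = -5*((2*6 - 5) - 40) = -5*((12 - 5) - 40) = -5*(7 - 40) = -5*(-33) = 165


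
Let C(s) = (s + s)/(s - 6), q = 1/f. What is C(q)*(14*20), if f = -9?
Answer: 112/11 ≈ 10.182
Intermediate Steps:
q = -⅑ (q = 1/(-9) = -⅑ ≈ -0.11111)
C(s) = 2*s/(-6 + s) (C(s) = (2*s)/(-6 + s) = 2*s/(-6 + s))
C(q)*(14*20) = (2*(-⅑)/(-6 - ⅑))*(14*20) = (2*(-⅑)/(-55/9))*280 = (2*(-⅑)*(-9/55))*280 = (2/55)*280 = 112/11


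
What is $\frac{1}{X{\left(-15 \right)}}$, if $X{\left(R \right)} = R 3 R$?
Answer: $\frac{1}{675} \approx 0.0014815$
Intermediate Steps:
$X{\left(R \right)} = 3 R^{2}$ ($X{\left(R \right)} = 3 R R = 3 R^{2}$)
$\frac{1}{X{\left(-15 \right)}} = \frac{1}{3 \left(-15\right)^{2}} = \frac{1}{3 \cdot 225} = \frac{1}{675}$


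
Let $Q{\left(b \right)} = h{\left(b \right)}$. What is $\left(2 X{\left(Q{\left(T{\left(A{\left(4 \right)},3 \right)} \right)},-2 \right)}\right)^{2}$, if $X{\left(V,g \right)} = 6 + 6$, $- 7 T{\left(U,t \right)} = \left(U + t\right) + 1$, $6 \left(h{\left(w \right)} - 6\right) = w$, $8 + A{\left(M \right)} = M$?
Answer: $576$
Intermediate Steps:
$A{\left(M \right)} = -8 + M$
$h{\left(w \right)} = 6 + \frac{w}{6}$
$T{\left(U,t \right)} = - \frac{1}{7} - \frac{U}{7} - \frac{t}{7}$ ($T{\left(U,t \right)} = - \frac{\left(U + t\right) + 1}{7} = - \frac{1 + U + t}{7} = - \frac{1}{7} - \frac{U}{7} - \frac{t}{7}$)
$Q{\left(b \right)} = 6 + \frac{b}{6}$
$X{\left(V,g \right)} = 12$
$\left(2 X{\left(Q{\left(T{\left(A{\left(4 \right)},3 \right)} \right)},-2 \right)}\right)^{2} = \left(2 \cdot 12\right)^{2} = 24^{2} = 576$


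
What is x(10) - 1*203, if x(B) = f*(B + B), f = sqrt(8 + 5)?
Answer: -203 + 20*sqrt(13) ≈ -130.89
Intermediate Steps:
f = sqrt(13) ≈ 3.6056
x(B) = 2*B*sqrt(13) (x(B) = sqrt(13)*(B + B) = sqrt(13)*(2*B) = 2*B*sqrt(13))
x(10) - 1*203 = 2*10*sqrt(13) - 1*203 = 20*sqrt(13) - 203 = -203 + 20*sqrt(13)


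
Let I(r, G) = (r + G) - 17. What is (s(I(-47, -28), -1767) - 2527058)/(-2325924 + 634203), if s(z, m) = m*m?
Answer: -595231/1691721 ≈ -0.35185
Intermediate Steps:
I(r, G) = -17 + G + r (I(r, G) = (G + r) - 17 = -17 + G + r)
s(z, m) = m²
(s(I(-47, -28), -1767) - 2527058)/(-2325924 + 634203) = ((-1767)² - 2527058)/(-2325924 + 634203) = (3122289 - 2527058)/(-1691721) = 595231*(-1/1691721) = -595231/1691721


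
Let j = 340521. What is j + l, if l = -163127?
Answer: 177394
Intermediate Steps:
j + l = 340521 - 163127 = 177394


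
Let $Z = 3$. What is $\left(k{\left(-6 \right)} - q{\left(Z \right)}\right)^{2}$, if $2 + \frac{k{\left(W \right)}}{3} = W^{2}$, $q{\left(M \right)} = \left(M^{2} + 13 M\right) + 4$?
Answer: $2500$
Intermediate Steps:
$q{\left(M \right)} = 4 + M^{2} + 13 M$
$k{\left(W \right)} = -6 + 3 W^{2}$
$\left(k{\left(-6 \right)} - q{\left(Z \right)}\right)^{2} = \left(\left(-6 + 3 \left(-6\right)^{2}\right) - \left(4 + 3^{2} + 13 \cdot 3\right)\right)^{2} = \left(\left(-6 + 3 \cdot 36\right) - \left(4 + 9 + 39\right)\right)^{2} = \left(\left(-6 + 108\right) - 52\right)^{2} = \left(102 - 52\right)^{2} = 50^{2} = 2500$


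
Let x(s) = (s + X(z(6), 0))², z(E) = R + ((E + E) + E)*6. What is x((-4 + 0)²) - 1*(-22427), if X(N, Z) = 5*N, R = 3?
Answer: 348468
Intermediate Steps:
z(E) = 3 + 18*E (z(E) = 3 + ((E + E) + E)*6 = 3 + (2*E + E)*6 = 3 + (3*E)*6 = 3 + 18*E)
x(s) = (555 + s)² (x(s) = (s + 5*(3 + 18*6))² = (s + 5*(3 + 108))² = (s + 5*111)² = (s + 555)² = (555 + s)²)
x((-4 + 0)²) - 1*(-22427) = (555 + (-4 + 0)²)² - 1*(-22427) = (555 + (-4)²)² + 22427 = (555 + 16)² + 22427 = 571² + 22427 = 326041 + 22427 = 348468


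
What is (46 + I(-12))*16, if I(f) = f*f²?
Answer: -26912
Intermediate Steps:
I(f) = f³
(46 + I(-12))*16 = (46 + (-12)³)*16 = (46 - 1728)*16 = -1682*16 = -26912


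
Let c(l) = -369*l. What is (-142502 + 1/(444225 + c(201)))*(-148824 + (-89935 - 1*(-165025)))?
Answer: 648044686444079/61676 ≈ 1.0507e+10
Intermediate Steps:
(-142502 + 1/(444225 + c(201)))*(-148824 + (-89935 - 1*(-165025))) = (-142502 + 1/(444225 - 369*201))*(-148824 + (-89935 - 1*(-165025))) = (-142502 + 1/(444225 - 74169))*(-148824 + (-89935 + 165025)) = (-142502 + 1/370056)*(-148824 + 75090) = (-142502 + 1/370056)*(-73734) = -52733720111/370056*(-73734) = 648044686444079/61676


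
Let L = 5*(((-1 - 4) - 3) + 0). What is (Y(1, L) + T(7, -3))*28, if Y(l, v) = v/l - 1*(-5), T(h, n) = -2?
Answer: -1036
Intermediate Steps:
L = -40 (L = 5*((-5 - 3) + 0) = 5*(-8 + 0) = 5*(-8) = -40)
Y(l, v) = 5 + v/l (Y(l, v) = v/l + 5 = 5 + v/l)
(Y(1, L) + T(7, -3))*28 = ((5 - 40/1) - 2)*28 = ((5 - 40*1) - 2)*28 = ((5 - 40) - 2)*28 = (-35 - 2)*28 = -37*28 = -1036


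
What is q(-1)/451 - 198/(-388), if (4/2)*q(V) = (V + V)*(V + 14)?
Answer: 42127/87494 ≈ 0.48148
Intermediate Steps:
q(V) = V*(14 + V) (q(V) = ((V + V)*(V + 14))/2 = ((2*V)*(14 + V))/2 = (2*V*(14 + V))/2 = V*(14 + V))
q(-1)/451 - 198/(-388) = -(14 - 1)/451 - 198/(-388) = -1*13*(1/451) - 198*(-1/388) = -13*1/451 + 99/194 = -13/451 + 99/194 = 42127/87494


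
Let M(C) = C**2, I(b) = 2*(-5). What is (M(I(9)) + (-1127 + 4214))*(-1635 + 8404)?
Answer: 21572803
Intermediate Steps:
I(b) = -10
(M(I(9)) + (-1127 + 4214))*(-1635 + 8404) = ((-10)**2 + (-1127 + 4214))*(-1635 + 8404) = (100 + 3087)*6769 = 3187*6769 = 21572803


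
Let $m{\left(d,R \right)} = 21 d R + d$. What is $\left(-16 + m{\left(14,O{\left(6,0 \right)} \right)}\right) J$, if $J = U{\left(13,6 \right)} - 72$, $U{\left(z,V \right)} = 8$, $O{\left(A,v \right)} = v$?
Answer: $128$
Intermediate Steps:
$m{\left(d,R \right)} = d + 21 R d$ ($m{\left(d,R \right)} = 21 R d + d = d + 21 R d$)
$J = -64$ ($J = 8 - 72 = -64$)
$\left(-16 + m{\left(14,O{\left(6,0 \right)} \right)}\right) J = \left(-16 + 14 \left(1 + 21 \cdot 0\right)\right) \left(-64\right) = \left(-16 + 14 \left(1 + 0\right)\right) \left(-64\right) = \left(-16 + 14 \cdot 1\right) \left(-64\right) = \left(-16 + 14\right) \left(-64\right) = \left(-2\right) \left(-64\right) = 128$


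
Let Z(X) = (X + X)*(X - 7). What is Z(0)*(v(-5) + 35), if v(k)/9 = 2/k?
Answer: 0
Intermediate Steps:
v(k) = 18/k (v(k) = 9*(2/k) = 18/k)
Z(X) = 2*X*(-7 + X) (Z(X) = (2*X)*(-7 + X) = 2*X*(-7 + X))
Z(0)*(v(-5) + 35) = (2*0*(-7 + 0))*(18/(-5) + 35) = (2*0*(-7))*(18*(-⅕) + 35) = 0*(-18/5 + 35) = 0*(157/5) = 0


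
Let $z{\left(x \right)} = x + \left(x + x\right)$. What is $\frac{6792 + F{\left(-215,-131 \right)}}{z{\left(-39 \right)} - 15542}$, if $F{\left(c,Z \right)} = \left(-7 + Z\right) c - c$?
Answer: $- \frac{36677}{15659} \approx -2.3422$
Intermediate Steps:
$F{\left(c,Z \right)} = - c + c \left(-7 + Z\right)$ ($F{\left(c,Z \right)} = c \left(-7 + Z\right) - c = - c + c \left(-7 + Z\right)$)
$z{\left(x \right)} = 3 x$ ($z{\left(x \right)} = x + 2 x = 3 x$)
$\frac{6792 + F{\left(-215,-131 \right)}}{z{\left(-39 \right)} - 15542} = \frac{6792 - 215 \left(-8 - 131\right)}{3 \left(-39\right) - 15542} = \frac{6792 - -29885}{-117 - 15542} = \frac{6792 + 29885}{-15659} = 36677 \left(- \frac{1}{15659}\right) = - \frac{36677}{15659}$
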